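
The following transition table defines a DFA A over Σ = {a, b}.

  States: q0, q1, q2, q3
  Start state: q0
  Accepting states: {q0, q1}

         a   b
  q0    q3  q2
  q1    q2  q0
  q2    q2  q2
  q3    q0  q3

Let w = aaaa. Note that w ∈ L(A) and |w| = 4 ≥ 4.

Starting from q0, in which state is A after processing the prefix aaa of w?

State sequence: q0 -a-> q3 -a-> q0 -a-> q3

After reading 3 characters, A is in state q3.
(This kind of state-tracing is the core of the pumping-lemma construction: with 4 states, pigeonhole forces a repeat within the first 4 steps.)

q3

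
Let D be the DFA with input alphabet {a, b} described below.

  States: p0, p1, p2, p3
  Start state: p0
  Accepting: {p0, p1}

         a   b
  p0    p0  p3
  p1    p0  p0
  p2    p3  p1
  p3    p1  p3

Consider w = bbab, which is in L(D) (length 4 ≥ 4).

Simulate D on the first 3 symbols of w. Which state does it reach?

p1

State sequence: p0 -b-> p3 -b-> p3 -a-> p1

After reading 3 characters, D is in state p1.
(This kind of state-tracing is the core of the pumping-lemma construction: with 4 states, pigeonhole forces a repeat within the first 4 steps.)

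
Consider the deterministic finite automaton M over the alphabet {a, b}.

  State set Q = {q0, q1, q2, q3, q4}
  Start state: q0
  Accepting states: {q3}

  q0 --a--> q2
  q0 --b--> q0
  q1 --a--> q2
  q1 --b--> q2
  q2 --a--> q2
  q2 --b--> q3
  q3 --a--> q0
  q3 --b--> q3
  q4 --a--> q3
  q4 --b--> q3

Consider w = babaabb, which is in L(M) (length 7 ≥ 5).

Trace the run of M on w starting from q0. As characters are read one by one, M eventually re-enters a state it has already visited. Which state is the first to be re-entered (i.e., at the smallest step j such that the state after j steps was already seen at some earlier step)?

Run of M on w = b a b a a b b:
  step 0: q0  (start)
  step 1: q0  (read b: q0→q0)   ← first repeat (q0 seen earlier)
  step 2: q2  (read a: q0→q2)
  step 3: q3  (read b: q2→q3)
  step 4: q0  (read a: q3→q0)
  step 5: q2  (read a: q0→q2)
  step 6: q3  (read b: q2→q3)
  step 7: q3  (read b: q3→q3)

The earliest repeat is at step j = 1: M is in q0, which it already visited at step i = 0.

q0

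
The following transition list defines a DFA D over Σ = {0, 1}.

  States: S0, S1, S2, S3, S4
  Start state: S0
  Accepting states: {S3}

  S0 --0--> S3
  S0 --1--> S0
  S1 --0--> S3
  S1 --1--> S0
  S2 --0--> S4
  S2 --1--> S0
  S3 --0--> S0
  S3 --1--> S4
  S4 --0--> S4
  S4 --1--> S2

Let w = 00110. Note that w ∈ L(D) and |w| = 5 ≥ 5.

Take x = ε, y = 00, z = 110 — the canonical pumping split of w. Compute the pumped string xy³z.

xy^3z = ε·00·00·00·110 = 000000110.
Reading y = 00 takes D from S0 back to S0, so after x·y·y·y the machine is still in S0, and z then leads to the accepting state S3. Hence 000000110 ∈ L(D).

000000110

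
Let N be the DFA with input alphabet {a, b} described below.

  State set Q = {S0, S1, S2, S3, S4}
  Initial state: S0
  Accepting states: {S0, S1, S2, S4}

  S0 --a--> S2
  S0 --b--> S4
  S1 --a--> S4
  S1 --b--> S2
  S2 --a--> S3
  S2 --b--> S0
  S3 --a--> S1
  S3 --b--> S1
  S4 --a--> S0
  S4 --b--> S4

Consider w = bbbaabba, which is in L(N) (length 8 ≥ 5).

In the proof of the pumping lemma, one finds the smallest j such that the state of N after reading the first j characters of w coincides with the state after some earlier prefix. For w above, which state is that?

Run of N on w = b b b a a b b a:
  step 0: S0  (start)
  step 1: S4  (read b: S0→S4)
  step 2: S4  (read b: S4→S4)   ← first repeat (S4 seen earlier)
  step 3: S4  (read b: S4→S4)
  step 4: S0  (read a: S4→S0)
  step 5: S2  (read a: S0→S2)
  step 6: S0  (read b: S2→S0)
  step 7: S4  (read b: S0→S4)
  step 8: S0  (read a: S4→S0)

The earliest repeat is at step j = 2: N is in S4, which it already visited at step i = 1.
Since N has 5 states, any run of length ≥ 5 visits 5+1 states, so by pigeonhole some state repeats within the first 5 steps — that repeat gives the pumpable loop.

S4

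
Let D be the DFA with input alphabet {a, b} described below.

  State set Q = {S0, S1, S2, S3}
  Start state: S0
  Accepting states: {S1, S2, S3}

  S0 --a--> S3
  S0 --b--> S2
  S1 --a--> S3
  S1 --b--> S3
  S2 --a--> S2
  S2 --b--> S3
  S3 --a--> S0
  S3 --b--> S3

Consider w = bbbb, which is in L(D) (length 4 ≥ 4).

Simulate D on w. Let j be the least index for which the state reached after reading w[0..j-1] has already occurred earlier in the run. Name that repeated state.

State sequence: S0 -b-> S2 -b-> S3 -b-> S3 -b-> S3
First repeat at step 3: S3 was already visited.

The earliest repeat is at step j = 3: D is in S3, which it already visited at step i = 2.
With |Q| = 4, pigeonhole forces a state repeat no later than step 4; the substring read between the first and second visits to that state can be pumped.

S3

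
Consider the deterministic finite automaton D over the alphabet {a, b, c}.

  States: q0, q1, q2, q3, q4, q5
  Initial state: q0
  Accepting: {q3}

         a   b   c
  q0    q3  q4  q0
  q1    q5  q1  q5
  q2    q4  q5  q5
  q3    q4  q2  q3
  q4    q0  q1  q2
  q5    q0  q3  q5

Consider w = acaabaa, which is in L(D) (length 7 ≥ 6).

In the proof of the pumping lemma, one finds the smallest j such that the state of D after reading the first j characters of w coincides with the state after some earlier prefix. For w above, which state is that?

q3

Run of D on w = a c a a b a a:
  step 0: q0  (start)
  step 1: q3  (read a: q0→q3)
  step 2: q3  (read c: q3→q3)   ← first repeat (q3 seen earlier)
  step 3: q4  (read a: q3→q4)
  step 4: q0  (read a: q4→q0)
  step 5: q4  (read b: q0→q4)
  step 6: q0  (read a: q4→q0)
  step 7: q3  (read a: q0→q3)

The earliest repeat is at step j = 2: D is in q3, which it already visited at step i = 1.
With |Q| = 6, pigeonhole forces a state repeat no later than step 6; the substring read between the first and second visits to that state can be pumped.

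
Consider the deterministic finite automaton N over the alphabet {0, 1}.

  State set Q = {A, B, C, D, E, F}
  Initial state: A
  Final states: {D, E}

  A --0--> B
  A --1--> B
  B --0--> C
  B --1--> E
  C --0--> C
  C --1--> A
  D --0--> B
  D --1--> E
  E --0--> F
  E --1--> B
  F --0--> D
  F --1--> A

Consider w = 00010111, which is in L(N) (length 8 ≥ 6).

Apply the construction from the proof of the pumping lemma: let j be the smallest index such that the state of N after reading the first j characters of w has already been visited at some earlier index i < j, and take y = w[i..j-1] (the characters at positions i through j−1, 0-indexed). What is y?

0

Run of N on w = 0 0 0 1 0 1 1 1:
  step 0: A  (start)
  step 1: B  (read 0: A→B)
  step 2: C  (read 0: B→C)
  step 3: C  (read 0: C→C)   ← first repeat (C seen earlier)
  step 4: A  (read 1: C→A)
  step 5: B  (read 0: A→B)
  step 6: E  (read 1: B→E)
  step 7: B  (read 1: E→B)
  step 8: E  (read 1: B→E)

So i = 2, j = 3, giving x = w[0:2] = 00, y = w[2:3] = 0, z = w[3:8] = 10111.
Check: |xy| = 3 ≤ 6 and |y| = 1 ≥ 1. Reading y takes N from C back to C, so every xyⁱz is accepted.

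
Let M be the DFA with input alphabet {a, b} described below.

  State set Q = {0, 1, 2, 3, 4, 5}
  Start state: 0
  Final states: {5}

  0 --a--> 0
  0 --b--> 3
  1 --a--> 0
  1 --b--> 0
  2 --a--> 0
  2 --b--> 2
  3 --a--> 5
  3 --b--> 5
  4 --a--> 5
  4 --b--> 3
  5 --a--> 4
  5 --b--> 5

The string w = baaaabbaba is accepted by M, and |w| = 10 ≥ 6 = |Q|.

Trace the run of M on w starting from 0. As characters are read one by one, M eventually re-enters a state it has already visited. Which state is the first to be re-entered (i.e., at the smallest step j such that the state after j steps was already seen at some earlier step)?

Run of M on w = b a a a a b b a b a:
  step 0: 0  (start)
  step 1: 3  (read b: 0→3)
  step 2: 5  (read a: 3→5)
  step 3: 4  (read a: 5→4)
  step 4: 5  (read a: 4→5)   ← first repeat (5 seen earlier)
  step 5: 4  (read a: 5→4)
  step 6: 3  (read b: 4→3)
  step 7: 5  (read b: 3→5)
  step 8: 4  (read a: 5→4)
  step 9: 3  (read b: 4→3)
  step 10: 5  (read a: 3→5)

The earliest repeat is at step j = 4: M is in 5, which it already visited at step i = 2.

5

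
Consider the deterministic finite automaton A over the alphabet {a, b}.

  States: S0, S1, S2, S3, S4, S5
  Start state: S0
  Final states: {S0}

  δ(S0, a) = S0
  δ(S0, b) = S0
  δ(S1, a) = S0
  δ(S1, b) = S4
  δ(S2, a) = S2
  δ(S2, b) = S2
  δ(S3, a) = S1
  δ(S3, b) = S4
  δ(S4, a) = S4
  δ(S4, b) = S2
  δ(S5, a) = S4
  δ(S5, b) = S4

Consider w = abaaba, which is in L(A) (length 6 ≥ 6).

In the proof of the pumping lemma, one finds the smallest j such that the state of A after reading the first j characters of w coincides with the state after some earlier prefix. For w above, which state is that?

Run of A on w = a b a a b a:
  step 0: S0  (start)
  step 1: S0  (read a: S0→S0)   ← first repeat (S0 seen earlier)
  step 2: S0  (read b: S0→S0)
  step 3: S0  (read a: S0→S0)
  step 4: S0  (read a: S0→S0)
  step 5: S0  (read b: S0→S0)
  step 6: S0  (read a: S0→S0)

The earliest repeat is at step j = 1: A is in S0, which it already visited at step i = 0.

S0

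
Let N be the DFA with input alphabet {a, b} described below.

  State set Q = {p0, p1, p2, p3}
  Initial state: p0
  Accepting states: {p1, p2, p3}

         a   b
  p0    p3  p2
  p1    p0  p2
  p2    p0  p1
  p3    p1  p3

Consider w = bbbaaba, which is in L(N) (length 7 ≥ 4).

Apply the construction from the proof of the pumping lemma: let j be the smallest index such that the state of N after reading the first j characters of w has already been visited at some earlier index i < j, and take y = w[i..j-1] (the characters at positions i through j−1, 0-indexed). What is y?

bb

Run of N on w = b b b a a b a:
  step 0: p0  (start)
  step 1: p2  (read b: p0→p2)
  step 2: p1  (read b: p2→p1)
  step 3: p2  (read b: p1→p2)   ← first repeat (p2 seen earlier)
  step 4: p0  (read a: p2→p0)
  step 5: p3  (read a: p0→p3)
  step 6: p3  (read b: p3→p3)
  step 7: p1  (read a: p3→p1)

So i = 1, j = 3, giving x = w[0:1] = b, y = w[1:3] = bb, z = w[3:7] = aaba.
Check: |xy| = 3 ≤ 4 and |y| = 2 ≥ 1. Reading y takes N from p2 back to p2, so every xyⁱz is accepted.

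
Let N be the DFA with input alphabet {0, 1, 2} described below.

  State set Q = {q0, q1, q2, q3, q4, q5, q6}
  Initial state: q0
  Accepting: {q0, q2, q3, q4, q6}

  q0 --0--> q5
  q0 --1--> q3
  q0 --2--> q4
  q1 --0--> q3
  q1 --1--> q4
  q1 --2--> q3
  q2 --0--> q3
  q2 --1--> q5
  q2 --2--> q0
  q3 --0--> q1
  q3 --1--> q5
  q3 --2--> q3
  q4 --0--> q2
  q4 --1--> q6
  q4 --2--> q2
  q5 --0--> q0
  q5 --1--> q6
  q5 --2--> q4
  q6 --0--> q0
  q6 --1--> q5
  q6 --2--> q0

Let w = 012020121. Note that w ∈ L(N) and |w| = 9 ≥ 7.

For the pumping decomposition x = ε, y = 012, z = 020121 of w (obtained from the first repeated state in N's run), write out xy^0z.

xy⁰z = xz = ε·020121 = 020121.
Reading y = 012 takes N from q0 back to q0, so after x the machine is still in q0, and z then leads to the accepting state q6. Hence 020121 ∈ L(N).

020121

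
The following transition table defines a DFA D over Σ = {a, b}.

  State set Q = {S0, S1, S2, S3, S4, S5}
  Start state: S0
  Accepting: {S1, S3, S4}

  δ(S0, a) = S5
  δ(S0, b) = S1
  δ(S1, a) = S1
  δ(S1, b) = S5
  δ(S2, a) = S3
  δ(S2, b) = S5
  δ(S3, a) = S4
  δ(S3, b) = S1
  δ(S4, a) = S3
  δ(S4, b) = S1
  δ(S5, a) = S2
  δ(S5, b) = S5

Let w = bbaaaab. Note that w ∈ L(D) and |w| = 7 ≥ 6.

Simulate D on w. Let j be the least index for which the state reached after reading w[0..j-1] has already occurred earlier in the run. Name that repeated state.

S3

Run of D on w = b b a a a a b:
  step 0: S0  (start)
  step 1: S1  (read b: S0→S1)
  step 2: S5  (read b: S1→S5)
  step 3: S2  (read a: S5→S2)
  step 4: S3  (read a: S2→S3)
  step 5: S4  (read a: S3→S4)
  step 6: S3  (read a: S4→S3)   ← first repeat (S3 seen earlier)
  step 7: S1  (read b: S3→S1)

The earliest repeat is at step j = 6: D is in S3, which it already visited at step i = 4.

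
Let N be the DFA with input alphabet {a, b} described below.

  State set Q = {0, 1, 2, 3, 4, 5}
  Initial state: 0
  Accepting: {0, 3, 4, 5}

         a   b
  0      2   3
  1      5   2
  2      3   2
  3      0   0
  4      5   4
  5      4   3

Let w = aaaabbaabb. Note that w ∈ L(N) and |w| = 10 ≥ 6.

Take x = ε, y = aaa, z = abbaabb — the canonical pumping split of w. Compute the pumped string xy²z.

xy^2z = ε·aaa·aaa·abbaabb = aaaaaaabbaabb.
Reading y = aaa takes N from 0 back to 0, so after x·y·y the machine is still in 0, and z then leads to the accepting state 0. Hence aaaaaaabbaabb ∈ L(N).

aaaaaaabbaabb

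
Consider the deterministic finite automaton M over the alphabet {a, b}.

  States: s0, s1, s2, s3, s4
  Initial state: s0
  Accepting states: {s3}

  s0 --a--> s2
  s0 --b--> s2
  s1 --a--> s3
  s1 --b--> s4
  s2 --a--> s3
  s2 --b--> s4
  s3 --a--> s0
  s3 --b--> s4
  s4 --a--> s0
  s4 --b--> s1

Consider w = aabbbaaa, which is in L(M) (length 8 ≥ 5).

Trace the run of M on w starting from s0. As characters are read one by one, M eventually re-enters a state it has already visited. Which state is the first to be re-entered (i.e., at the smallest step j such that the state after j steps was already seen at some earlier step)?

State sequence: s0 -a-> s2 -a-> s3 -b-> s4 -b-> s1 -b-> s4 -a-> s0 -a-> s2 -a-> s3
First repeat at step 5: s4 was already visited.

The earliest repeat is at step j = 5: M is in s4, which it already visited at step i = 3.

s4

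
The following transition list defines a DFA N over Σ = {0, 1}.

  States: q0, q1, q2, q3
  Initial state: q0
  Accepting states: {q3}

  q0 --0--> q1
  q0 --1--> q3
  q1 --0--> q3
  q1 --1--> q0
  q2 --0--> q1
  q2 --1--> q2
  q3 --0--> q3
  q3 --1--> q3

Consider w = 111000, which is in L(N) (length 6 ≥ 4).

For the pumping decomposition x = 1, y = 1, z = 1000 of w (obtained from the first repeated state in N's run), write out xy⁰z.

xy⁰z = xz = 1·1000 = 11000.
Reading y = 1 takes N from q3 back to q3, so after x the machine is still in q3, and z then leads to the accepting state q3. Hence 11000 ∈ L(N).

11000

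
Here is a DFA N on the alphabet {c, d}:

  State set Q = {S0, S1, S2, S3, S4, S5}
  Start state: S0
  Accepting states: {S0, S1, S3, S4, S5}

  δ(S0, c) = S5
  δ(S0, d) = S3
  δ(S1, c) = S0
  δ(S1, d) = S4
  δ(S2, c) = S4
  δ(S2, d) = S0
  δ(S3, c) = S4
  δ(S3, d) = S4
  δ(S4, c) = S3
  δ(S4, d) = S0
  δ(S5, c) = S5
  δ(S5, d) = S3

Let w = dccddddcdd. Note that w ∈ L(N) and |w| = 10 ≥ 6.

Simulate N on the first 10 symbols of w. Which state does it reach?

State sequence: S0 -d-> S3 -c-> S4 -c-> S3 -d-> S4 -d-> S0 -d-> S3 -d-> S4 -c-> S3 -d-> S4 -d-> S0

After reading 10 characters, N is in state S0.
(This kind of state-tracing is the core of the pumping-lemma construction: with 6 states, pigeonhole forces a repeat within the first 6 steps.)

S0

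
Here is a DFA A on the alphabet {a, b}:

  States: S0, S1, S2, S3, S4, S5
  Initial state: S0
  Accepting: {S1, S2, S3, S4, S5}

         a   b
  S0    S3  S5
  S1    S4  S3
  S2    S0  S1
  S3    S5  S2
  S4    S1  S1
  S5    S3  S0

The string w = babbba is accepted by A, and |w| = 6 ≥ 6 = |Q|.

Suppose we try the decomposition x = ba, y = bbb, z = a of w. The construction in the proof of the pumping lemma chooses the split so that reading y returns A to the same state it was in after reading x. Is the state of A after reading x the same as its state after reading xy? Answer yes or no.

yes

Run of A on the first 5 characters of w = b a b b b:
  step 0: S0  (start)
  step 1: S5  (read b: S0→S5)
  step 2: S3  (read a: S5→S3)
  step 3: S2  (read b: S3→S2)
  step 4: S1  (read b: S2→S1)
  step 5: S3  (read b: S1→S3)

After x (step 2): S3. After xy (step 5): S3.
They match, so y = bbb drives A around a cycle from S3 back to itself; pumping y any number of times keeps A in S3 before reading z, and xyⁱz ∈ L(A) for every i ≥ 0.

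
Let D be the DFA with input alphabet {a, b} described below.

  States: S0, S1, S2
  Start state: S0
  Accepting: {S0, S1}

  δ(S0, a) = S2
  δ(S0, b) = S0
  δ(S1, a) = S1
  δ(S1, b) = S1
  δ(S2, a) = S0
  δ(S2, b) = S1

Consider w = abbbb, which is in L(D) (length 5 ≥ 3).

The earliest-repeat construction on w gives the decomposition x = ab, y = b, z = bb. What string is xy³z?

abbbbbb

xy^3z = ab·b·b·b·bb = abbbbbb.
Reading y = b takes D from S1 back to S1, so after x·y·y·y the machine is still in S1, and z then leads to the accepting state S1. Hence abbbbbb ∈ L(D).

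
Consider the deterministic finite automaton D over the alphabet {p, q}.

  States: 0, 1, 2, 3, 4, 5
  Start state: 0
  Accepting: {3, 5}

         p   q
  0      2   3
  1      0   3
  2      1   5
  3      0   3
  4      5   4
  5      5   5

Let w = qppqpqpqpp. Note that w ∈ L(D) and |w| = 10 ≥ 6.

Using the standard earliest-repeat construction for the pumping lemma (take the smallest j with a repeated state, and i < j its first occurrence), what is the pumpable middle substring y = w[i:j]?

qp

State sequence: 0 -q-> 3 -p-> 0 -p-> 2 -q-> 5 -p-> 5 -q-> 5 -p-> 5 -q-> 5 -p-> 5 -p-> 5
First repeat at step 2: 0 was already visited.

So i = 0, j = 2, giving x = w[0:0] = ε, y = w[0:2] = qp, z = w[2:10] = pqpqpqpp.
Check: |xy| = 2 ≤ 6 and |y| = 2 ≥ 1. Reading y takes D from 0 back to 0, so every xyⁱz is accepted.
Pumping length from the standard proof: p = 6 (the number of states). The repeated state found above gives |xy| = j ≤ 6 and |y| = j − i ≥ 1.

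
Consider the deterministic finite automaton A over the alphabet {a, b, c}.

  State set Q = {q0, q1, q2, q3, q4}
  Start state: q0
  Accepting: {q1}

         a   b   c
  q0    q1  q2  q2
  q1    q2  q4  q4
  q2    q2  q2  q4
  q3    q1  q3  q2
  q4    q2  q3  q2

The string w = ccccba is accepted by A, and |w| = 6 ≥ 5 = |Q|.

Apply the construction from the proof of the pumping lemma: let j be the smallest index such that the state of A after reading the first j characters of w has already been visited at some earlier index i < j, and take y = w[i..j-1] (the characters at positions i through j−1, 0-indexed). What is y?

Run of A on w = c c c c b a:
  step 0: q0  (start)
  step 1: q2  (read c: q0→q2)
  step 2: q4  (read c: q2→q4)
  step 3: q2  (read c: q4→q2)   ← first repeat (q2 seen earlier)
  step 4: q4  (read c: q2→q4)
  step 5: q3  (read b: q4→q3)
  step 6: q1  (read a: q3→q1)

So i = 1, j = 3, giving x = w[0:1] = c, y = w[1:3] = cc, z = w[3:6] = cba.
Check: |xy| = 3 ≤ 5 and |y| = 2 ≥ 1. Reading y takes A from q2 back to q2, so every xyⁱz is accepted.
Pumping length from the standard proof: p = 5 (the number of states). The repeated state found above gives |xy| = j ≤ 5 and |y| = j − i ≥ 1.

cc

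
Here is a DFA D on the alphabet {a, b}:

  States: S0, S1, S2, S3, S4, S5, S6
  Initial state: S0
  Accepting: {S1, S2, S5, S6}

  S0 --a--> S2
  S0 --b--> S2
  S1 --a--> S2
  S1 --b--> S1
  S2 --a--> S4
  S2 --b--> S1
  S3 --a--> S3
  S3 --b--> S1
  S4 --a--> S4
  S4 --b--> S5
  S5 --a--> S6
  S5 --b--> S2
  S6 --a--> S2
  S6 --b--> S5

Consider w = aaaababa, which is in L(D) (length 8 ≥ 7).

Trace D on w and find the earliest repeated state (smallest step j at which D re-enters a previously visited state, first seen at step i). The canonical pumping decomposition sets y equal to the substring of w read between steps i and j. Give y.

a

Run of D on w = a a a a b a b a:
  step 0: S0  (start)
  step 1: S2  (read a: S0→S2)
  step 2: S4  (read a: S2→S4)
  step 3: S4  (read a: S4→S4)   ← first repeat (S4 seen earlier)
  step 4: S4  (read a: S4→S4)
  step 5: S5  (read b: S4→S5)
  step 6: S6  (read a: S5→S6)
  step 7: S5  (read b: S6→S5)
  step 8: S6  (read a: S5→S6)

So i = 2, j = 3, giving x = w[0:2] = aa, y = w[2:3] = a, z = w[3:8] = ababa.
Check: |xy| = 3 ≤ 7 and |y| = 1 ≥ 1. Reading y takes D from S4 back to S4, so every xyⁱz is accepted.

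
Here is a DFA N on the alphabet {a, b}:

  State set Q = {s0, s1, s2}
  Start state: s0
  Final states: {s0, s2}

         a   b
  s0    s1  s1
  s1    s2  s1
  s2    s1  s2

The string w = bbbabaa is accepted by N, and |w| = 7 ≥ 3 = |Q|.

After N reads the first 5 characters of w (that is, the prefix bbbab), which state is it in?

s2

Run of N on the first 5 characters of w = b b b a b:
  step 0: s0  (start)
  step 1: s1  (read b: s0→s1)
  step 2: s1  (read b: s1→s1)
  step 3: s1  (read b: s1→s1)
  step 4: s2  (read a: s1→s2)
  step 5: s2  (read b: s2→s2)

After reading 5 characters, N is in state s2.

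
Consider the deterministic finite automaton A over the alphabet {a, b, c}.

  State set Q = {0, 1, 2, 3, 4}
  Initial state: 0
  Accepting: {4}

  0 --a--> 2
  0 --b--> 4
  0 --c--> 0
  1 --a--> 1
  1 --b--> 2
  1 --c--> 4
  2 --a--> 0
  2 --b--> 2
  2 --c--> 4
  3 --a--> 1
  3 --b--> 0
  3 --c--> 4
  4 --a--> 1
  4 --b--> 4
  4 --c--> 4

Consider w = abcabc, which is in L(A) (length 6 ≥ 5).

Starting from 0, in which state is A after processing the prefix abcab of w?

State sequence: 0 -a-> 2 -b-> 2 -c-> 4 -a-> 1 -b-> 2

After reading 5 characters, A is in state 2.
(This kind of state-tracing is the core of the pumping-lemma construction: with 5 states, pigeonhole forces a repeat within the first 5 steps.)

2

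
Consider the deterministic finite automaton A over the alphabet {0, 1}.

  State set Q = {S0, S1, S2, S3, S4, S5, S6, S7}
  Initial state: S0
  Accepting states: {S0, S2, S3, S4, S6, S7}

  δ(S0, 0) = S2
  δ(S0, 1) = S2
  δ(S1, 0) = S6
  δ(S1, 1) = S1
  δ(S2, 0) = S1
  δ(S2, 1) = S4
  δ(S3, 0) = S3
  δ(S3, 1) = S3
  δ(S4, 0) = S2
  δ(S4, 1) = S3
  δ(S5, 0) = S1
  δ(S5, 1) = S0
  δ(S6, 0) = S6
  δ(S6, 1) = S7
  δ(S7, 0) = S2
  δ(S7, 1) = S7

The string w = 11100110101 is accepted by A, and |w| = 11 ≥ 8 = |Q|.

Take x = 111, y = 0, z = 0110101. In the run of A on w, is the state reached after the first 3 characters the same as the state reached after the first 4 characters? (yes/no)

Run of A on the first 4 characters of w = 1 1 1 0:
  step 0: S0  (start)
  step 1: S2  (read 1: S0→S2)
  step 2: S4  (read 1: S2→S4)
  step 3: S3  (read 1: S4→S3)
  step 4: S3  (read 0: S3→S3)

After x (step 3): S3. After xy (step 4): S3.
They match, so y = 0 drives A around a cycle from S3 back to itself; pumping y any number of times keeps A in S3 before reading z, and xyⁱz ∈ L(A) for every i ≥ 0.

yes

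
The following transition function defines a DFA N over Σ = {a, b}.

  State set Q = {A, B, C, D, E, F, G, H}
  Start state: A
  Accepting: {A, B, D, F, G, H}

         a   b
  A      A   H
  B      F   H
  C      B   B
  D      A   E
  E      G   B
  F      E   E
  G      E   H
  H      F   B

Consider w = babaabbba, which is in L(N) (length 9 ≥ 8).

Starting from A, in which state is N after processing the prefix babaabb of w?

State sequence: A -b-> H -a-> F -b-> E -a-> G -a-> E -b-> B -b-> H

After reading 7 characters, N is in state H.
(This kind of state-tracing is the core of the pumping-lemma construction: with 8 states, pigeonhole forces a repeat within the first 8 steps.)

H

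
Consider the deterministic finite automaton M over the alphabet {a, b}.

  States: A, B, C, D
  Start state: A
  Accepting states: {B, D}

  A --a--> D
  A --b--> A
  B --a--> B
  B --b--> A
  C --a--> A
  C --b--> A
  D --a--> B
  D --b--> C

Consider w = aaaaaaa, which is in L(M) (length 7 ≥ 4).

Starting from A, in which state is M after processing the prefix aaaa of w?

B

State sequence: A -a-> D -a-> B -a-> B -a-> B

After reading 4 characters, M is in state B.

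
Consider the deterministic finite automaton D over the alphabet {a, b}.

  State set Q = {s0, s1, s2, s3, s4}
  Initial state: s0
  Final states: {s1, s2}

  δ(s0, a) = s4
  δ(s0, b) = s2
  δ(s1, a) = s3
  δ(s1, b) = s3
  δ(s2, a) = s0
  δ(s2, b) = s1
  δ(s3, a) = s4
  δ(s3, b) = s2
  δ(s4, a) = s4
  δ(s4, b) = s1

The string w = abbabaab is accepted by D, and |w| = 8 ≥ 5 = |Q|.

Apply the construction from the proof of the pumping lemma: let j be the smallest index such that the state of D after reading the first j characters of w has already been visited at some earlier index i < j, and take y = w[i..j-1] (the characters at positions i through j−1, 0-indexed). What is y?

Run of D on w = a b b a b a a b:
  step 0: s0  (start)
  step 1: s4  (read a: s0→s4)
  step 2: s1  (read b: s4→s1)
  step 3: s3  (read b: s1→s3)
  step 4: s4  (read a: s3→s4)   ← first repeat (s4 seen earlier)
  step 5: s1  (read b: s4→s1)
  step 6: s3  (read a: s1→s3)
  step 7: s4  (read a: s3→s4)
  step 8: s1  (read b: s4→s1)

So i = 1, j = 4, giving x = w[0:1] = a, y = w[1:4] = bba, z = w[4:8] = baab.
Check: |xy| = 4 ≤ 5 and |y| = 3 ≥ 1. Reading y takes D from s4 back to s4, so every xyⁱz is accepted.

bba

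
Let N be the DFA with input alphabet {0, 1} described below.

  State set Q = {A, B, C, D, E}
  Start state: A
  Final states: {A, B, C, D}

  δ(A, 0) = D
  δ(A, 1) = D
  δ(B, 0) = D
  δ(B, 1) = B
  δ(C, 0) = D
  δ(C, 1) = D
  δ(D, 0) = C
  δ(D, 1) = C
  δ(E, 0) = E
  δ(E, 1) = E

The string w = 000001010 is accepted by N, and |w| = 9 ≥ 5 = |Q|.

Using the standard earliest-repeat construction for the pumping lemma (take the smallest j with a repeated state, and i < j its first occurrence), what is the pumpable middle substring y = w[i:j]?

00

State sequence: A -0-> D -0-> C -0-> D -0-> C -0-> D -1-> C -0-> D -1-> C -0-> D
First repeat at step 3: D was already visited.

So i = 1, j = 3, giving x = w[0:1] = 0, y = w[1:3] = 00, z = w[3:9] = 001010.
Check: |xy| = 3 ≤ 5 and |y| = 2 ≥ 1. Reading y takes N from D back to D, so every xyⁱz is accepted.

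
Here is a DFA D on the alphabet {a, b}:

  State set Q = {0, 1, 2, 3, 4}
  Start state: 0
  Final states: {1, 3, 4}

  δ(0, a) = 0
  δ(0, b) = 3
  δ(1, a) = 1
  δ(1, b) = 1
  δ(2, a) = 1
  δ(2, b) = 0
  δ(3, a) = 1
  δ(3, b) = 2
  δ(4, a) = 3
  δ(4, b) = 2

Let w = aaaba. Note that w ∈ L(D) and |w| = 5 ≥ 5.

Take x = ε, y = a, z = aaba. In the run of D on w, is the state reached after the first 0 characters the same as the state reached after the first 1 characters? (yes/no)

Run of D on the first 1 characters of w = a:
  step 0: 0  (start)
  step 1: 0  (read a: 0→0)

After x (step 0): 0. After xy (step 1): 0.
They match, so y = a drives D around a cycle from 0 back to itself; pumping y any number of times keeps D in 0 before reading z, and xyⁱz ∈ L(D) for every i ≥ 0.

yes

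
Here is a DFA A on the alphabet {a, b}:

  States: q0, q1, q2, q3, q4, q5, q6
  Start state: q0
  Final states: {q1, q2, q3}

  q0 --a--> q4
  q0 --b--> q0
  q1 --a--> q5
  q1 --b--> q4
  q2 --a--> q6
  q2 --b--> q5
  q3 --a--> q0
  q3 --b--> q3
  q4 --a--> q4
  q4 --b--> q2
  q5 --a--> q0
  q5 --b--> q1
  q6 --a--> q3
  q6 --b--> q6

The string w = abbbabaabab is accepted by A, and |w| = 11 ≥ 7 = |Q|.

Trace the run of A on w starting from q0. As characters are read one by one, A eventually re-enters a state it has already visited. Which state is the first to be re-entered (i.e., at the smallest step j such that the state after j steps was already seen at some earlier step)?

q5

Run of A on w = a b b b a b a a b a b:
  step 0: q0  (start)
  step 1: q4  (read a: q0→q4)
  step 2: q2  (read b: q4→q2)
  step 3: q5  (read b: q2→q5)
  step 4: q1  (read b: q5→q1)
  step 5: q5  (read a: q1→q5)   ← first repeat (q5 seen earlier)
  step 6: q1  (read b: q5→q1)
  step 7: q5  (read a: q1→q5)
  step 8: q0  (read a: q5→q0)
  step 9: q0  (read b: q0→q0)
  step 10: q4  (read a: q0→q4)
  step 11: q2  (read b: q4→q2)

The earliest repeat is at step j = 5: A is in q5, which it already visited at step i = 3.
With |Q| = 7, pigeonhole forces a state repeat no later than step 7; the substring read between the first and second visits to that state can be pumped.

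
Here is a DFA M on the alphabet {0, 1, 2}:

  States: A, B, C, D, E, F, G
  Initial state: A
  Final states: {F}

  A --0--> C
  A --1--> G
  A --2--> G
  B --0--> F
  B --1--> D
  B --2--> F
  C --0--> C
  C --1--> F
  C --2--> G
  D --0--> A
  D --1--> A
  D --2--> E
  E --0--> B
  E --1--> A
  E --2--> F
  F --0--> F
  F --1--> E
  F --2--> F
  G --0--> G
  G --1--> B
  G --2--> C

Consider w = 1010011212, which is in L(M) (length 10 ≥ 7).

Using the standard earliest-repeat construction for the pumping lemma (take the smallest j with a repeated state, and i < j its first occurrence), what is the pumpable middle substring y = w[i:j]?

State sequence: A -1-> G -0-> G -1-> B -0-> F -0-> F -1-> E -1-> A -2-> G -1-> B -2-> F
First repeat at step 2: G was already visited.

So i = 1, j = 2, giving x = w[0:1] = 1, y = w[1:2] = 0, z = w[2:10] = 10011212.
Check: |xy| = 2 ≤ 7 and |y| = 1 ≥ 1. Reading y takes M from G back to G, so every xyⁱz is accepted.

0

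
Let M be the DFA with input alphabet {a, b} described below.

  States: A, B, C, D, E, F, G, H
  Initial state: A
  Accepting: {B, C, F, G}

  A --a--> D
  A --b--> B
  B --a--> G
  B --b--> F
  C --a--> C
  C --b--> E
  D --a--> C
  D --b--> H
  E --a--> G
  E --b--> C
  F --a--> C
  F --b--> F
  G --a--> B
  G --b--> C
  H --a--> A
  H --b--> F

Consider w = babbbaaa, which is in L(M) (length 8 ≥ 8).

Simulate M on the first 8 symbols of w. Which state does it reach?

C

Run of M on the first 8 characters of w = b a b b b a a a:
  step 0: A  (start)
  step 1: B  (read b: A→B)
  step 2: G  (read a: B→G)
  step 3: C  (read b: G→C)
  step 4: E  (read b: C→E)
  step 5: C  (read b: E→C)
  step 6: C  (read a: C→C)
  step 7: C  (read a: C→C)
  step 8: C  (read a: C→C)

After reading 8 characters, M is in state C.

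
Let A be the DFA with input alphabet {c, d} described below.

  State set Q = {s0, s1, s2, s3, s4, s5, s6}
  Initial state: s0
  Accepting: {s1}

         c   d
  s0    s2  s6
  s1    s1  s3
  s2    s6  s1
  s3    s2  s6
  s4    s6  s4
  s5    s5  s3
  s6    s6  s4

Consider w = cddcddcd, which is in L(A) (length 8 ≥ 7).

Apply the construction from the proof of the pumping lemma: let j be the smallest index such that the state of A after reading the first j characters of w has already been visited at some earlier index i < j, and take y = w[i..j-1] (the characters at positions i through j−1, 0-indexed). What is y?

State sequence: s0 -c-> s2 -d-> s1 -d-> s3 -c-> s2 -d-> s1 -d-> s3 -c-> s2 -d-> s1
First repeat at step 4: s2 was already visited.

So i = 1, j = 4, giving x = w[0:1] = c, y = w[1:4] = ddc, z = w[4:8] = ddcd.
Check: |xy| = 4 ≤ 7 and |y| = 3 ≥ 1. Reading y takes A from s2 back to s2, so every xyⁱz is accepted.

ddc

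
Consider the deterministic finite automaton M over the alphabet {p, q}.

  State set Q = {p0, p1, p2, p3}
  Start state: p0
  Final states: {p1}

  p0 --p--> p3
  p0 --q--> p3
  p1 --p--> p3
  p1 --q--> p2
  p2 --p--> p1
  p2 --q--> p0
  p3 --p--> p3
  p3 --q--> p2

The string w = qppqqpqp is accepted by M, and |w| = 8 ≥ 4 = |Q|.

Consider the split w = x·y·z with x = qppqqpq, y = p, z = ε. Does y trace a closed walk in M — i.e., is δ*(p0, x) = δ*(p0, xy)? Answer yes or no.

Run of M on the first 8 characters of w = q p p q q p q p:
  step 0: p0  (start)
  step 1: p3  (read q: p0→p3)
  step 2: p3  (read p: p3→p3)
  step 3: p3  (read p: p3→p3)
  step 4: p2  (read q: p3→p2)
  step 5: p0  (read q: p2→p0)
  step 6: p3  (read p: p0→p3)
  step 7: p2  (read q: p3→p2)
  step 8: p1  (read p: p2→p1)

After x (step 7): p2. After xy (step 8): p1.
They differ (p2 ≠ p1), so y is not a cycle from the state after x; this split is not the one the pumping-lemma construction produces, and pumping y need not keep the string in L(M).

no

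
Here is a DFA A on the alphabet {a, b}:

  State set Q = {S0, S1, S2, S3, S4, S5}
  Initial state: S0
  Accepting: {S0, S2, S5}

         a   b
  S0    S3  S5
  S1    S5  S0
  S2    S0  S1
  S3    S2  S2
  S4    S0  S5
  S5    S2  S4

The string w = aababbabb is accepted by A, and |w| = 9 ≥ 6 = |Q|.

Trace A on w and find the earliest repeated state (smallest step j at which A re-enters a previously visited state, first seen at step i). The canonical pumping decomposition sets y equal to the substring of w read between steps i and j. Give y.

Run of A on w = a a b a b b a b b:
  step 0: S0  (start)
  step 1: S3  (read a: S0→S3)
  step 2: S2  (read a: S3→S2)
  step 3: S1  (read b: S2→S1)
  step 4: S5  (read a: S1→S5)
  step 5: S4  (read b: S5→S4)
  step 6: S5  (read b: S4→S5)   ← first repeat (S5 seen earlier)
  step 7: S2  (read a: S5→S2)
  step 8: S1  (read b: S2→S1)
  step 9: S0  (read b: S1→S0)

So i = 4, j = 6, giving x = w[0:4] = aaba, y = w[4:6] = bb, z = w[6:9] = abb.
Check: |xy| = 6 ≤ 6 and |y| = 2 ≥ 1. Reading y takes A from S5 back to S5, so every xyⁱz is accepted.

bb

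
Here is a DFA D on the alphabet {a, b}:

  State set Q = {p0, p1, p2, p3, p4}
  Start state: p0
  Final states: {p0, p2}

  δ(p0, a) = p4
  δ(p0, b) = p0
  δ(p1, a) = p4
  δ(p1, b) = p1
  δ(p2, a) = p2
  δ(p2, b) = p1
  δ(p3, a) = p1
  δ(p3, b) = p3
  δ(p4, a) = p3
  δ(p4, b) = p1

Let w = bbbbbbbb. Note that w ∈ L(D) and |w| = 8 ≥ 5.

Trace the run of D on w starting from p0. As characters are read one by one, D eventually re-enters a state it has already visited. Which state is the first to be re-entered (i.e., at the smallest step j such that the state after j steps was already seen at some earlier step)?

p0

Run of D on w = b b b b b b b b:
  step 0: p0  (start)
  step 1: p0  (read b: p0→p0)   ← first repeat (p0 seen earlier)
  step 2: p0  (read b: p0→p0)
  step 3: p0  (read b: p0→p0)
  step 4: p0  (read b: p0→p0)
  step 5: p0  (read b: p0→p0)
  step 6: p0  (read b: p0→p0)
  step 7: p0  (read b: p0→p0)
  step 8: p0  (read b: p0→p0)

The earliest repeat is at step j = 1: D is in p0, which it already visited at step i = 0.
Since D has 5 states, any run of length ≥ 5 visits 5+1 states, so by pigeonhole some state repeats within the first 5 steps — that repeat gives the pumpable loop.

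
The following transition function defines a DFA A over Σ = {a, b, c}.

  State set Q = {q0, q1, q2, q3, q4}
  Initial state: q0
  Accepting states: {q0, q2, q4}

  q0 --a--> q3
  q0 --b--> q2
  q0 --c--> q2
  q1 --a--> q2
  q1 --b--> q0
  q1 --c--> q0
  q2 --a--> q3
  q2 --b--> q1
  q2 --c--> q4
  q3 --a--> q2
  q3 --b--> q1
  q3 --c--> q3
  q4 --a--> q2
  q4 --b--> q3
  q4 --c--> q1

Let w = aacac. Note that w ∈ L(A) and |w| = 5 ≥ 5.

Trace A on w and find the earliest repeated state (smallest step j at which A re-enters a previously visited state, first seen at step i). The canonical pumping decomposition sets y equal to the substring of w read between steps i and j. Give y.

State sequence: q0 -a-> q3 -a-> q2 -c-> q4 -a-> q2 -c-> q4
First repeat at step 4: q2 was already visited.

So i = 2, j = 4, giving x = w[0:2] = aa, y = w[2:4] = ca, z = w[4:5] = c.
Check: |xy| = 4 ≤ 5 and |y| = 2 ≥ 1. Reading y takes A from q2 back to q2, so every xyⁱz is accepted.
Pumping length from the standard proof: p = 5 (the number of states). The repeated state found above gives |xy| = j ≤ 5 and |y| = j − i ≥ 1.

ca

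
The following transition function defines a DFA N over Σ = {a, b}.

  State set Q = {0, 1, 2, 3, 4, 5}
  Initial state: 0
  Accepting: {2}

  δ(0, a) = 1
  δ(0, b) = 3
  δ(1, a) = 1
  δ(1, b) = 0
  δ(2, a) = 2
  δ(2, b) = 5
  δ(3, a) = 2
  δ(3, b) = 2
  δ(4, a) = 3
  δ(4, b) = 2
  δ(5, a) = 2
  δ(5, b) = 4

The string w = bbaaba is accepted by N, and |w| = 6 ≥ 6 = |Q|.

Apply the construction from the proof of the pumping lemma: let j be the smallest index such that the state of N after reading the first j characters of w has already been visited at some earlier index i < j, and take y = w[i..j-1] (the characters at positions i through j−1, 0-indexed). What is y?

a

Run of N on w = b b a a b a:
  step 0: 0  (start)
  step 1: 3  (read b: 0→3)
  step 2: 2  (read b: 3→2)
  step 3: 2  (read a: 2→2)   ← first repeat (2 seen earlier)
  step 4: 2  (read a: 2→2)
  step 5: 5  (read b: 2→5)
  step 6: 2  (read a: 5→2)

So i = 2, j = 3, giving x = w[0:2] = bb, y = w[2:3] = a, z = w[3:6] = aba.
Check: |xy| = 3 ≤ 6 and |y| = 1 ≥ 1. Reading y takes N from 2 back to 2, so every xyⁱz is accepted.
Pumping length from the standard proof: p = 6 (the number of states). The repeated state found above gives |xy| = j ≤ 6 and |y| = j − i ≥ 1.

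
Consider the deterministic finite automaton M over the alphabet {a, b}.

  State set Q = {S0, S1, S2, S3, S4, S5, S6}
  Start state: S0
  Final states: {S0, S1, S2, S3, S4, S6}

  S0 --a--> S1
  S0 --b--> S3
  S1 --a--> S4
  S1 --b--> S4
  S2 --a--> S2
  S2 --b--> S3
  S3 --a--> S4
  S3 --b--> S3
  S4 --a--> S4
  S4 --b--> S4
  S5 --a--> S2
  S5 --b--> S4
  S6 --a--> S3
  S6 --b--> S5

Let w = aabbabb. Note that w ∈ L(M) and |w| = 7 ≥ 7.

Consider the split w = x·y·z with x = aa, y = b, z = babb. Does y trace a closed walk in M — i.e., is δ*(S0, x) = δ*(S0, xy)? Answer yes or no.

Run of M on the first 3 characters of w = a a b:
  step 0: S0  (start)
  step 1: S1  (read a: S0→S1)
  step 2: S4  (read a: S1→S4)
  step 3: S4  (read b: S4→S4)

After x (step 2): S4. After xy (step 3): S4.
They match, so y = b drives M around a cycle from S4 back to itself; pumping y any number of times keeps M in S4 before reading z, and xyⁱz ∈ L(M) for every i ≥ 0.

yes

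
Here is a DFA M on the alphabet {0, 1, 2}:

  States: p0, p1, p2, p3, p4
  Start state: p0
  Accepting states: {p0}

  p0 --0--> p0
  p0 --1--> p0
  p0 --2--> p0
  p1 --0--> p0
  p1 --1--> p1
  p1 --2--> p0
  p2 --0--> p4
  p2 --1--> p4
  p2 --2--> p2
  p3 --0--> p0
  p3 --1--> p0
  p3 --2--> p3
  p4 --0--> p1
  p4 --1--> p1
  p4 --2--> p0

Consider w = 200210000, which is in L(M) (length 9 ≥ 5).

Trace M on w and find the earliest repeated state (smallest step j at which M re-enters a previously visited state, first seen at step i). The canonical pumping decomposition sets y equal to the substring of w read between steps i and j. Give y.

2

State sequence: p0 -2-> p0 -0-> p0 -0-> p0 -2-> p0 -1-> p0 -0-> p0 -0-> p0 -0-> p0 -0-> p0
First repeat at step 1: p0 was already visited.

So i = 0, j = 1, giving x = w[0:0] = ε, y = w[0:1] = 2, z = w[1:9] = 00210000.
Check: |xy| = 1 ≤ 5 and |y| = 1 ≥ 1. Reading y takes M from p0 back to p0, so every xyⁱz is accepted.
Pumping length from the standard proof: p = 5 (the number of states). The repeated state found above gives |xy| = j ≤ 5 and |y| = j − i ≥ 1.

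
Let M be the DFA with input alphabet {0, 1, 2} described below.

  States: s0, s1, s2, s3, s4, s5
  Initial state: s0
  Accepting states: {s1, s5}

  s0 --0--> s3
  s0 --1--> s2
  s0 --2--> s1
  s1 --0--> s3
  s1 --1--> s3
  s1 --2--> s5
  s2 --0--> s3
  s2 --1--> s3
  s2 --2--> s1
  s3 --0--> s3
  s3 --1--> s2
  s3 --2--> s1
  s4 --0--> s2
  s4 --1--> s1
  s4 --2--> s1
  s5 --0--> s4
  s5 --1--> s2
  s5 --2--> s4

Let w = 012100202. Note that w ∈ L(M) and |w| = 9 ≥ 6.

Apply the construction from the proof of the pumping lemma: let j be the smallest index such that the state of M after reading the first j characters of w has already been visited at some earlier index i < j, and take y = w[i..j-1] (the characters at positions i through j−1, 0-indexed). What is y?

State sequence: s0 -0-> s3 -1-> s2 -2-> s1 -1-> s3 -0-> s3 -0-> s3 -2-> s1 -0-> s3 -2-> s1
First repeat at step 4: s3 was already visited.

So i = 1, j = 4, giving x = w[0:1] = 0, y = w[1:4] = 121, z = w[4:9] = 00202.
Check: |xy| = 4 ≤ 6 and |y| = 3 ≥ 1. Reading y takes M from s3 back to s3, so every xyⁱz is accepted.

121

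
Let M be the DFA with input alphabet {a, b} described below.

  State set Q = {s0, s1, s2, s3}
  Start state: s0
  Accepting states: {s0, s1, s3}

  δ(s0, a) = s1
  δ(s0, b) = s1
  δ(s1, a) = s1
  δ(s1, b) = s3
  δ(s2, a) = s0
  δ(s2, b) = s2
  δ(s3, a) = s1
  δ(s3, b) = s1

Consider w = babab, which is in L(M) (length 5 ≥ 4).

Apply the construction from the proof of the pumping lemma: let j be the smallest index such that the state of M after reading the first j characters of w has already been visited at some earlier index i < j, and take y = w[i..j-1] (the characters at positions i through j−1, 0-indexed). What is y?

State sequence: s0 -b-> s1 -a-> s1 -b-> s3 -a-> s1 -b-> s3
First repeat at step 2: s1 was already visited.

So i = 1, j = 2, giving x = w[0:1] = b, y = w[1:2] = a, z = w[2:5] = bab.
Check: |xy| = 2 ≤ 4 and |y| = 1 ≥ 1. Reading y takes M from s1 back to s1, so every xyⁱz is accepted.

a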